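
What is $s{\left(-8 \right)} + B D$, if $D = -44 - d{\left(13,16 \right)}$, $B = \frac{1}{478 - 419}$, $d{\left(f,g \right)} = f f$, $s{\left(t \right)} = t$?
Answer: $- \frac{685}{59} \approx -11.61$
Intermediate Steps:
$d{\left(f,g \right)} = f^{2}$
$B = \frac{1}{59} \approx 0.016949$
$D = -213$ ($D = -44 - 13^{2} = -44 - 169 = -213$)
$s{\left(-8 \right)} + B D = -8 + \frac{1}{59} \left(-213\right) = -8 - \frac{213}{59} = - \frac{685}{59}$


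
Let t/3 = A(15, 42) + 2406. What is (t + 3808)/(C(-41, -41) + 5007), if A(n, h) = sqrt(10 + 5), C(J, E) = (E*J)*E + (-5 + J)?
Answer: -5513/31980 - sqrt(15)/21320 ≈ -0.17257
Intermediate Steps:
C(J, E) = -5 + J + J*E**2 (C(J, E) = J*E**2 + (-5 + J) = -5 + J + J*E**2)
A(n, h) = sqrt(15)
t = 7218 + 3*sqrt(15) (t = 3*(sqrt(15) + 2406) = 3*(2406 + sqrt(15)) = 7218 + 3*sqrt(15) ≈ 7229.6)
(t + 3808)/(C(-41, -41) + 5007) = ((7218 + 3*sqrt(15)) + 3808)/((-5 - 41 - 41*(-41)**2) + 5007) = (11026 + 3*sqrt(15))/((-5 - 41 - 41*1681) + 5007) = (11026 + 3*sqrt(15))/((-5 - 41 - 68921) + 5007) = (11026 + 3*sqrt(15))/(-68967 + 5007) = (11026 + 3*sqrt(15))/(-63960) = (11026 + 3*sqrt(15))*(-1/63960) = -5513/31980 - sqrt(15)/21320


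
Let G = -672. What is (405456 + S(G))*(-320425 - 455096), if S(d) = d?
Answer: -313918492464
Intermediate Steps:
(405456 + S(G))*(-320425 - 455096) = (405456 - 672)*(-320425 - 455096) = 404784*(-775521) = -313918492464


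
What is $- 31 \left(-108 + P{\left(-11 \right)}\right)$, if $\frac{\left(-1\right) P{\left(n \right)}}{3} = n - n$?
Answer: $3348$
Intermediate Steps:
$P{\left(n \right)} = 0$ ($P{\left(n \right)} = - 3 \left(n - n\right) = \left(-3\right) 0 = 0$)
$- 31 \left(-108 + P{\left(-11 \right)}\right) = - 31 \left(-108 + 0\right) = \left(-31\right) \left(-108\right) = 3348$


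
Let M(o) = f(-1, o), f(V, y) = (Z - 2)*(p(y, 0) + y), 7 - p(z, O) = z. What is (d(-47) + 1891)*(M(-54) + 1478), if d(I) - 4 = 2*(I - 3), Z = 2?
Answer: 2653010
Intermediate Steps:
p(z, O) = 7 - z
d(I) = -2 + 2*I (d(I) = 4 + 2*(I - 3) = 4 + 2*(-3 + I) = 4 + (-6 + 2*I) = -2 + 2*I)
f(V, y) = 0 (f(V, y) = (2 - 2)*((7 - y) + y) = 0*7 = 0)
M(o) = 0
(d(-47) + 1891)*(M(-54) + 1478) = ((-2 + 2*(-47)) + 1891)*(0 + 1478) = ((-2 - 94) + 1891)*1478 = (-96 + 1891)*1478 = 1795*1478 = 2653010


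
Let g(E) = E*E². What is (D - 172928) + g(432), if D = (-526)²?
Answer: 80725316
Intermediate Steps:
D = 276676
g(E) = E³
(D - 172928) + g(432) = (276676 - 172928) + 432³ = 103748 + 80621568 = 80725316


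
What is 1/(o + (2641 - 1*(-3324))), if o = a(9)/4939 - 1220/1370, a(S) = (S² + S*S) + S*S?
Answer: 676643/4035606228 ≈ 0.00016767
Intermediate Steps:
a(S) = 3*S² (a(S) = (S² + S²) + S² = 2*S² + S² = 3*S²)
o = -569267/676643 (o = (3*9²)/4939 - 1220/1370 = (3*81)*(1/4939) - 1220*1/1370 = 243*(1/4939) - 122/137 = 243/4939 - 122/137 = -569267/676643 ≈ -0.84131)
1/(o + (2641 - 1*(-3324))) = 1/(-569267/676643 + (2641 - 1*(-3324))) = 1/(-569267/676643 + (2641 + 3324)) = 1/(-569267/676643 + 5965) = 1/(4035606228/676643) = 676643/4035606228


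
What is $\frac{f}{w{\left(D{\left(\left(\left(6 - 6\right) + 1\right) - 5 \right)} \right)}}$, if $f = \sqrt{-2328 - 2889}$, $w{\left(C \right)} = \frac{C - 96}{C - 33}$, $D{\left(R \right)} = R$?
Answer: $\frac{37 i \sqrt{5217}}{100} \approx 26.725 i$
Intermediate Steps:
$w{\left(C \right)} = \frac{-96 + C}{-33 + C}$
$f = i \sqrt{5217}$ ($f = \sqrt{-5217} = i \sqrt{5217} \approx 72.229 i$)
$\frac{f}{w{\left(D{\left(\left(\left(6 - 6\right) + 1\right) - 5 \right)} \right)}} = \frac{i \sqrt{5217}}{\frac{1}{-33 + \left(\left(\left(6 - 6\right) + 1\right) - 5\right)} \left(-96 + \left(\left(\left(6 - 6\right) + 1\right) - 5\right)\right)} = \frac{i \sqrt{5217}}{\frac{1}{-33 + \left(\left(0 + 1\right) - 5\right)} \left(-96 + \left(\left(0 + 1\right) - 5\right)\right)} = \frac{i \sqrt{5217}}{\frac{1}{-33 + \left(1 - 5\right)} \left(-96 + \left(1 - 5\right)\right)} = \frac{i \sqrt{5217}}{\frac{1}{-33 - 4} \left(-96 - 4\right)} = \frac{i \sqrt{5217}}{\frac{1}{-37} \left(-100\right)} = \frac{i \sqrt{5217}}{\left(- \frac{1}{37}\right) \left(-100\right)} = \frac{i \sqrt{5217}}{\frac{100}{37}} = i \sqrt{5217} \cdot \frac{37}{100} = \frac{37 i \sqrt{5217}}{100}$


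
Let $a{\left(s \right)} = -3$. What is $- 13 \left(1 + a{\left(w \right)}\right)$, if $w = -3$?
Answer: $26$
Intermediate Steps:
$- 13 \left(1 + a{\left(w \right)}\right) = - 13 \left(1 - 3\right) = \left(-13\right) \left(-2\right) = 26$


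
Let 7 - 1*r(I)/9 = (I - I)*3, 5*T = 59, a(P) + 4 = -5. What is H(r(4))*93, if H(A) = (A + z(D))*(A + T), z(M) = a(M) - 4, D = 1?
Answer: 347820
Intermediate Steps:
a(P) = -9 (a(P) = -4 - 5 = -9)
z(M) = -13 (z(M) = -9 - 4 = -13)
T = 59/5 (T = (⅕)*59 = 59/5 ≈ 11.800)
r(I) = 63 (r(I) = 63 - 9*(I - I)*3 = 63 - 0*3 = 63 - 9*0 = 63 + 0 = 63)
H(A) = (-13 + A)*(59/5 + A) (H(A) = (A - 13)*(A + 59/5) = (-13 + A)*(59/5 + A))
H(r(4))*93 = (-767/5 + 63² - 6/5*63)*93 = (-767/5 + 3969 - 378/5)*93 = 3740*93 = 347820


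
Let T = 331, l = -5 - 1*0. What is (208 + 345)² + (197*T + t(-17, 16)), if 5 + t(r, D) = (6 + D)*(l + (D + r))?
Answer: 370879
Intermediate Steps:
l = -5 (l = -5 + 0 = -5)
t(r, D) = -5 + (6 + D)*(-5 + D + r) (t(r, D) = -5 + (6 + D)*(-5 + (D + r)) = -5 + (6 + D)*(-5 + D + r))
(208 + 345)² + (197*T + t(-17, 16)) = (208 + 345)² + (197*331 + (-35 + 16 + 16² + 6*(-17) + 16*(-17))) = 553² + (65207 + (-35 + 16 + 256 - 102 - 272)) = 305809 + (65207 - 137) = 305809 + 65070 = 370879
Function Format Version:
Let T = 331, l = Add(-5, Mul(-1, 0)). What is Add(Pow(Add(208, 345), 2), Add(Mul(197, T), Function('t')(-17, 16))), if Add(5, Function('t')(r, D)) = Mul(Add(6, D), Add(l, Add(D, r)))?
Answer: 370879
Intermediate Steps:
l = -5 (l = Add(-5, 0) = -5)
Function('t')(r, D) = Add(-5, Mul(Add(6, D), Add(-5, D, r))) (Function('t')(r, D) = Add(-5, Mul(Add(6, D), Add(-5, Add(D, r)))) = Add(-5, Mul(Add(6, D), Add(-5, D, r))))
Add(Pow(Add(208, 345), 2), Add(Mul(197, T), Function('t')(-17, 16))) = Add(Pow(Add(208, 345), 2), Add(Mul(197, 331), Add(-35, 16, Pow(16, 2), Mul(6, -17), Mul(16, -17)))) = Add(Pow(553, 2), Add(65207, Add(-35, 16, 256, -102, -272))) = Add(305809, Add(65207, -137)) = Add(305809, 65070) = 370879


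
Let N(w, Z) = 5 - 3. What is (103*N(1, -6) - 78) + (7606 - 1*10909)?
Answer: -3175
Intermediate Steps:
N(w, Z) = 2
(103*N(1, -6) - 78) + (7606 - 1*10909) = (103*2 - 78) + (7606 - 1*10909) = (206 - 78) + (7606 - 10909) = 128 - 3303 = -3175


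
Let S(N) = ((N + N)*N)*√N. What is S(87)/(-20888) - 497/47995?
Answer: -497/47995 - 7569*√87/10444 ≈ -6.7701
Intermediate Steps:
S(N) = 2*N^(5/2) (S(N) = ((2*N)*N)*√N = (2*N²)*√N = 2*N^(5/2))
S(87)/(-20888) - 497/47995 = (2*87^(5/2))/(-20888) - 497/47995 = (2*(7569*√87))*(-1/20888) - 497*1/47995 = (15138*√87)*(-1/20888) - 497/47995 = -7569*√87/10444 - 497/47995 = -497/47995 - 7569*√87/10444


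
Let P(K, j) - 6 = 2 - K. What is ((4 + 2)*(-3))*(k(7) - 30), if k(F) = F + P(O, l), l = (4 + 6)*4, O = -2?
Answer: 234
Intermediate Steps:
l = 40 (l = 10*4 = 40)
P(K, j) = 8 - K (P(K, j) = 6 + (2 - K) = 8 - K)
k(F) = 10 + F (k(F) = F + (8 - 1*(-2)) = F + (8 + 2) = F + 10 = 10 + F)
((4 + 2)*(-3))*(k(7) - 30) = ((4 + 2)*(-3))*((10 + 7) - 30) = (6*(-3))*(17 - 30) = -18*(-13) = 234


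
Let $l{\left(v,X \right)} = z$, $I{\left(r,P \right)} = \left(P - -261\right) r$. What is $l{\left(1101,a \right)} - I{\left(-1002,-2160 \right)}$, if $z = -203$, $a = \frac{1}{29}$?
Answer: $-1903001$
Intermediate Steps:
$I{\left(r,P \right)} = r \left(261 + P\right)$ ($I{\left(r,P \right)} = \left(P + 261\right) r = \left(261 + P\right) r = r \left(261 + P\right)$)
$a = \frac{1}{29} \approx 0.034483$
$l{\left(v,X \right)} = -203$
$l{\left(1101,a \right)} - I{\left(-1002,-2160 \right)} = -203 - - 1002 \left(261 - 2160\right) = -203 - \left(-1002\right) \left(-1899\right) = -203 - 1902798 = -1903001$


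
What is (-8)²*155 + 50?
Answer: 9970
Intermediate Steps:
(-8)²*155 + 50 = 64*155 + 50 = 9920 + 50 = 9970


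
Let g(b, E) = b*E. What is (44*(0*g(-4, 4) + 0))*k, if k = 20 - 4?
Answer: 0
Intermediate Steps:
k = 16
g(b, E) = E*b
(44*(0*g(-4, 4) + 0))*k = (44*(0*(4*(-4)) + 0))*16 = (44*(0*(-16) + 0))*16 = (44*(0 + 0))*16 = (44*0)*16 = 0*16 = 0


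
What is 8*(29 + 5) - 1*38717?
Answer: -38445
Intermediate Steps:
8*(29 + 5) - 1*38717 = 8*34 - 38717 = 272 - 38717 = -38445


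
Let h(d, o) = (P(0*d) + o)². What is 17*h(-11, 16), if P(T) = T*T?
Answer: 4352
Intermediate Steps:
P(T) = T²
h(d, o) = o² (h(d, o) = ((0*d)² + o)² = (0² + o)² = (0 + o)² = o²)
17*h(-11, 16) = 17*16² = 17*256 = 4352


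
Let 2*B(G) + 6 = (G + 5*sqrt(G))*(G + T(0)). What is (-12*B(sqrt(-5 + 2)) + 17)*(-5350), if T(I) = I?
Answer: -379850 + 160500*3**(3/4)*I**(3/2) ≈ -6.3855e+5 + 2.587e+5*I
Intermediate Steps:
B(G) = -3 + G*(G + 5*sqrt(G))/2 (B(G) = -3 + ((G + 5*sqrt(G))*(G + 0))/2 = -3 + ((G + 5*sqrt(G))*G)/2 = -3 + (G*(G + 5*sqrt(G)))/2 = -3 + G*(G + 5*sqrt(G))/2)
(-12*B(sqrt(-5 + 2)) + 17)*(-5350) = (-12*(-3 + (sqrt(-5 + 2))**2/2 + 5*(sqrt(-5 + 2))**(3/2)/2) + 17)*(-5350) = (-12*(-3 + (sqrt(-3))**2/2 + 5*(sqrt(-3))**(3/2)/2) + 17)*(-5350) = (-12*(-3 + (I*sqrt(3))**2/2 + 5*(I*sqrt(3))**(3/2)/2) + 17)*(-5350) = (-12*(-3 + (1/2)*(-3) + 5*(3**(3/4)*I**(3/2))/2) + 17)*(-5350) = (-12*(-3 - 3/2 + 5*3**(3/4)*I**(3/2)/2) + 17)*(-5350) = (-12*(-9/2 + 5*3**(3/4)*I**(3/2)/2) + 17)*(-5350) = ((54 - 30*3**(3/4)*I**(3/2)) + 17)*(-5350) = (71 - 30*3**(3/4)*I**(3/2))*(-5350) = -379850 + 160500*3**(3/4)*I**(3/2)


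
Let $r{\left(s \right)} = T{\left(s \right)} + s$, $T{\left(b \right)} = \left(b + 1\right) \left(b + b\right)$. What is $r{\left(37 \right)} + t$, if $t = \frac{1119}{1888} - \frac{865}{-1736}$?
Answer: $\frac{1167670867}{409696} \approx 2850.1$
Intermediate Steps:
$T{\left(b \right)} = 2 b \left(1 + b\right)$ ($T{\left(b \right)} = \left(1 + b\right) 2 b = 2 b \left(1 + b\right)$)
$r{\left(s \right)} = s + 2 s \left(1 + s\right)$ ($r{\left(s \right)} = 2 s \left(1 + s\right) + s = s + 2 s \left(1 + s\right)$)
$t = \frac{446963}{409696}$ ($t = 1119 \cdot \frac{1}{1888} - - \frac{865}{1736} = \frac{1119}{1888} + \frac{865}{1736} = \frac{446963}{409696} \approx 1.091$)
$r{\left(37 \right)} + t = 37 \left(3 + 2 \cdot 37\right) + \frac{446963}{409696} = 37 \left(3 + 74\right) + \frac{446963}{409696} = 37 \cdot 77 + \frac{446963}{409696} = 2849 + \frac{446963}{409696} = \frac{1167670867}{409696}$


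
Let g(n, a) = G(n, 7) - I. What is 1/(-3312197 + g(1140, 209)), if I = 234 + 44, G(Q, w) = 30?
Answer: -1/3312445 ≈ -3.0189e-7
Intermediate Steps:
I = 278
g(n, a) = -248 (g(n, a) = 30 - 1*278 = 30 - 278 = -248)
1/(-3312197 + g(1140, 209)) = 1/(-3312197 - 248) = 1/(-3312445) = -1/3312445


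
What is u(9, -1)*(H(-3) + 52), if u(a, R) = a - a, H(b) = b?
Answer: 0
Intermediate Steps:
u(a, R) = 0
u(9, -1)*(H(-3) + 52) = 0*(-3 + 52) = 0*49 = 0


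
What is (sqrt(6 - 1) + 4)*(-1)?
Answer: -4 - sqrt(5) ≈ -6.2361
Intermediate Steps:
(sqrt(6 - 1) + 4)*(-1) = (sqrt(5) + 4)*(-1) = (4 + sqrt(5))*(-1) = -4 - sqrt(5)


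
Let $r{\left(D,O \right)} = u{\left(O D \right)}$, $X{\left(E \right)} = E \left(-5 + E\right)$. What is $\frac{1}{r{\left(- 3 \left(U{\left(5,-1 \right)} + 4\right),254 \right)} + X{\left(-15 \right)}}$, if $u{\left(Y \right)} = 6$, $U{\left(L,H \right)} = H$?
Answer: $\frac{1}{306} \approx 0.003268$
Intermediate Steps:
$r{\left(D,O \right)} = 6$
$\frac{1}{r{\left(- 3 \left(U{\left(5,-1 \right)} + 4\right),254 \right)} + X{\left(-15 \right)}} = \frac{1}{6 - 15 \left(-5 - 15\right)} = \frac{1}{6 - -300} = \frac{1}{6 + 300} = \frac{1}{306}$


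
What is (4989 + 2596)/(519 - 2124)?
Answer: -1517/321 ≈ -4.7259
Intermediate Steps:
(4989 + 2596)/(519 - 2124) = 7585/(-1605) = 7585*(-1/1605) = -1517/321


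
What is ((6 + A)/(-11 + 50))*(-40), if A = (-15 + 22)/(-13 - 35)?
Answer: -1405/234 ≈ -6.0043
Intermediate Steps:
A = -7/48 (A = 7/(-48) = 7*(-1/48) = -7/48 ≈ -0.14583)
((6 + A)/(-11 + 50))*(-40) = ((6 - 7/48)/(-11 + 50))*(-40) = ((281/48)/39)*(-40) = ((281/48)*(1/39))*(-40) = (281/1872)*(-40) = -1405/234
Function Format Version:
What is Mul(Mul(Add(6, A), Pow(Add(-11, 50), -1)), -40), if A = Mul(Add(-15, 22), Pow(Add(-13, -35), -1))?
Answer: Rational(-1405, 234) ≈ -6.0043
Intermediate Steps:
A = Rational(-7, 48) (A = Mul(7, Pow(-48, -1)) = Mul(7, Rational(-1, 48)) = Rational(-7, 48) ≈ -0.14583)
Mul(Mul(Add(6, A), Pow(Add(-11, 50), -1)), -40) = Mul(Mul(Add(6, Rational(-7, 48)), Pow(Add(-11, 50), -1)), -40) = Mul(Mul(Rational(281, 48), Pow(39, -1)), -40) = Mul(Mul(Rational(281, 48), Rational(1, 39)), -40) = Mul(Rational(281, 1872), -40) = Rational(-1405, 234)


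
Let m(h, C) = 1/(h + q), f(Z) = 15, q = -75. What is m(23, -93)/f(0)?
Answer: -1/780 ≈ -0.0012821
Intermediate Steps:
m(h, C) = 1/(-75 + h) (m(h, C) = 1/(h - 75) = 1/(-75 + h))
m(23, -93)/f(0) = 1/((-75 + 23)*15) = (1/15)/(-52) = -1/52*1/15 = -1/780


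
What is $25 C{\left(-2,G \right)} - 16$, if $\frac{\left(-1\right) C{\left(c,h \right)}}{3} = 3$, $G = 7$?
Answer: $-241$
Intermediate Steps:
$C{\left(c,h \right)} = -9$ ($C{\left(c,h \right)} = \left(-3\right) 3 = -9$)
$25 C{\left(-2,G \right)} - 16 = 25 \left(-9\right) - 16 = -225 - 16 = -241$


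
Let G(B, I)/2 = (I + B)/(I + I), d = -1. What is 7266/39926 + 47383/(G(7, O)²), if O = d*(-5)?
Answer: 23648193877/2874672 ≈ 8226.4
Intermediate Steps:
O = 5 (O = -1*(-5) = 5)
G(B, I) = (B + I)/I (G(B, I) = 2*((I + B)/(I + I)) = 2*((B + I)/((2*I))) = 2*((B + I)*(1/(2*I))) = 2*((B + I)/(2*I)) = (B + I)/I)
7266/39926 + 47383/(G(7, O)²) = 7266/39926 + 47383/(((7 + 5)/5)²) = 7266*(1/39926) + 47383/(((⅕)*12)²) = 3633/19963 + 47383/((12/5)²) = 3633/19963 + 47383/(144/25) = 3633/19963 + 47383*(25/144) = 3633/19963 + 1184575/144 = 23648193877/2874672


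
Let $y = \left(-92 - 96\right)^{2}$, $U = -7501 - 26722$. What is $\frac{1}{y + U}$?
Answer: $\frac{1}{1121} \approx 0.00089206$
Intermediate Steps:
$U = -34223$
$y = 35344$ ($y = \left(-188\right)^{2} = 35344$)
$\frac{1}{y + U} = \frac{1}{35344 - 34223} = \frac{1}{1121}$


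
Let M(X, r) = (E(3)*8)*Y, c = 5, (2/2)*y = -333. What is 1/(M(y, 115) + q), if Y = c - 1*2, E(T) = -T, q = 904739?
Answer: 1/904667 ≈ 1.1054e-6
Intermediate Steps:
y = -333
Y = 3 (Y = 5 - 1*2 = 5 - 2 = 3)
M(X, r) = -72 (M(X, r) = (-1*3*8)*3 = -3*8*3 = -24*3 = -72)
1/(M(y, 115) + q) = 1/(-72 + 904739) = 1/904667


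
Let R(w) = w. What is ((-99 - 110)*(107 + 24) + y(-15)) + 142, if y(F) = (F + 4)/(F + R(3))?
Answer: -326833/12 ≈ -27236.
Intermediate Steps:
y(F) = (4 + F)/(3 + F) (y(F) = (F + 4)/(F + 3) = (4 + F)/(3 + F))
((-99 - 110)*(107 + 24) + y(-15)) + 142 = ((-99 - 110)*(107 + 24) + (4 - 15)/(3 - 15)) + 142 = (-209*131 - 11/(-12)) + 142 = (-27379 - 1/12*(-11)) + 142 = (-27379 + 11/12) + 142 = -328537/12 + 142 = -326833/12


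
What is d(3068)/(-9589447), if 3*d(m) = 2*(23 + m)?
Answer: -6182/28768341 ≈ -0.00021489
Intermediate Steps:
d(m) = 46/3 + 2*m/3 (d(m) = (2*(23 + m))/3 = (46 + 2*m)/3 = 46/3 + 2*m/3)
d(3068)/(-9589447) = (46/3 + (⅔)*3068)/(-9589447) = (46/3 + 6136/3)*(-1/9589447) = (6182/3)*(-1/9589447) = -6182/28768341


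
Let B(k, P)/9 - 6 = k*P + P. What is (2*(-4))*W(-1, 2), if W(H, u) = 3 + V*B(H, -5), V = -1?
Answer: 408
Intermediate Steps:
B(k, P) = 54 + 9*P + 9*P*k (B(k, P) = 54 + 9*(k*P + P) = 54 + 9*(P*k + P) = 54 + 9*(P + P*k) = 54 + (9*P + 9*P*k) = 54 + 9*P + 9*P*k)
W(H, u) = -6 + 45*H (W(H, u) = 3 - (54 + 9*(-5) + 9*(-5)*H) = 3 - (54 - 45 - 45*H) = 3 - (9 - 45*H) = 3 + (-9 + 45*H) = -6 + 45*H)
(2*(-4))*W(-1, 2) = (2*(-4))*(-6 + 45*(-1)) = -8*(-6 - 45) = -8*(-51) = 408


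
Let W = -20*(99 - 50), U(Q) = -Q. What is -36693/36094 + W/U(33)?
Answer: 34161251/1191102 ≈ 28.680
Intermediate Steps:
W = -980 (W = -20*49 = -980)
-36693/36094 + W/U(33) = -36693/36094 - 980/((-1*33)) = -36693*1/36094 - 980/(-33) = -36693/36094 - 980*(-1/33) = -36693/36094 + 980/33 = 34161251/1191102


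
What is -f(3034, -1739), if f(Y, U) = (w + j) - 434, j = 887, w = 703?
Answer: -1156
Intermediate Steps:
f(Y, U) = 1156 (f(Y, U) = (703 + 887) - 434 = 1590 - 434 = 1156)
-f(3034, -1739) = -1*1156 = -1156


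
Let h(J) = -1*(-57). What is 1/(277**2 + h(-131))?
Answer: 1/76786 ≈ 1.3023e-5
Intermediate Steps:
h(J) = 57
1/(277**2 + h(-131)) = 1/(277**2 + 57) = 1/(76729 + 57) = 1/76786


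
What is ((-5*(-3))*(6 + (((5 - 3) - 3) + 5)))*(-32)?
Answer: -4800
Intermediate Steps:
((-5*(-3))*(6 + (((5 - 3) - 3) + 5)))*(-32) = (15*(6 + ((2 - 3) + 5)))*(-32) = (15*(6 + (-1 + 5)))*(-32) = (15*(6 + 4))*(-32) = (15*10)*(-32) = 150*(-32) = -4800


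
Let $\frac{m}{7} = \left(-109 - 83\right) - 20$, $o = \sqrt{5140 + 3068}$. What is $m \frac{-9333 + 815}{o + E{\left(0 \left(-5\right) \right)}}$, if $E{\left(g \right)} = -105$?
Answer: $- \frac{442424920}{939} - \frac{50562848 \sqrt{57}}{939} \approx -8.7771 \cdot 10^{5}$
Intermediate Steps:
$o = 12 \sqrt{57}$ ($o = \sqrt{8208} = 12 \sqrt{57} \approx 90.598$)
$m = -1484$ ($m = 7 \left(\left(-109 - 83\right) - 20\right) = 7 \left(-192 - 20\right) = 7 \left(-212\right) = -1484$)
$m \frac{-9333 + 815}{o + E{\left(0 \left(-5\right) \right)}} = - 1484 \frac{-9333 + 815}{12 \sqrt{57} - 105} = - 1484 \left(- \frac{8518}{-105 + 12 \sqrt{57}}\right) = \frac{12640712}{-105 + 12 \sqrt{57}}$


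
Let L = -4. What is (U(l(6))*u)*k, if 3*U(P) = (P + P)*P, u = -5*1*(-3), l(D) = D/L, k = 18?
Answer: 405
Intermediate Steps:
l(D) = -D/4 (l(D) = D/(-4) = D*(-1/4) = -D/4)
u = 15 (u = -5*(-3) = 15)
U(P) = 2*P**2/3 (U(P) = ((P + P)*P)/3 = ((2*P)*P)/3 = (2*P**2)/3 = 2*P**2/3)
(U(l(6))*u)*k = ((2*(-1/4*6)**2/3)*15)*18 = ((2*(-3/2)**2/3)*15)*18 = (((2/3)*(9/4))*15)*18 = ((3/2)*15)*18 = (45/2)*18 = 405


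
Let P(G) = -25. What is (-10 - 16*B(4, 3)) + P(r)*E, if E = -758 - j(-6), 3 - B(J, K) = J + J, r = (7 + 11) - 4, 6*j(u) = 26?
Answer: 57385/3 ≈ 19128.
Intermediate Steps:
j(u) = 13/3 (j(u) = (1/6)*26 = 13/3)
r = 14 (r = 18 - 4 = 14)
B(J, K) = 3 - 2*J (B(J, K) = 3 - (J + J) = 3 - 2*J)
E = -2287/3 (E = -758 - 1*13/3 = -758 - 13/3 = -2287/3 ≈ -762.33)
(-10 - 16*B(4, 3)) + P(r)*E = (-10 - 16*(3 - 2*4)) - 25*(-2287/3) = (-10 - 16*(3 - 8)) + 57175/3 = (-10 - 16*(-5)) + 57175/3 = (-10 + 80) + 57175/3 = 70 + 57175/3 = 57385/3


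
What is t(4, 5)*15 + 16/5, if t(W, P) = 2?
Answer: 166/5 ≈ 33.200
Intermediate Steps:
t(4, 5)*15 + 16/5 = 2*15 + 16/5 = 30 + 16*(⅕) = 30 + 16/5 = 166/5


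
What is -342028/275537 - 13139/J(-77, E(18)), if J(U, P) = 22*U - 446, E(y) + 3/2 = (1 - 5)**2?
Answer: 2888340723/589649180 ≈ 4.8984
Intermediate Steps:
E(y) = 29/2 (E(y) = -3/2 + (1 - 5)**2 = -3/2 + (-4)**2 = -3/2 + 16 = 29/2)
J(U, P) = -446 + 22*U
-342028/275537 - 13139/J(-77, E(18)) = -342028/275537 - 13139/(-446 + 22*(-77)) = -342028*1/275537 - 13139/(-446 - 1694) = -342028/275537 - 13139/(-2140) = -342028/275537 - 13139*(-1/2140) = -342028/275537 + 13139/2140 = 2888340723/589649180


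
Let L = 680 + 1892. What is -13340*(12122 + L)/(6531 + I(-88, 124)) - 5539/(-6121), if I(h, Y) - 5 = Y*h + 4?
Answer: 299962537417/6690253 ≈ 44836.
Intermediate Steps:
I(h, Y) = 9 + Y*h (I(h, Y) = 5 + (Y*h + 4) = 5 + (4 + Y*h) = 9 + Y*h)
L = 2572
-13340*(12122 + L)/(6531 + I(-88, 124)) - 5539/(-6121) = -13340*(12122 + 2572)/(6531 + (9 + 124*(-88))) - 5539/(-6121) = -13340*14694/(6531 + (9 - 10912)) - 5539*(-1/6121) = -13340*14694/(6531 - 10903) + 5539/6121 = -13340/((-4372*1/14694)) + 5539/6121 = -13340/(-2186/7347) + 5539/6121 = -13340*(-7347/2186) + 5539/6121 = 49004490/1093 + 5539/6121 = 299962537417/6690253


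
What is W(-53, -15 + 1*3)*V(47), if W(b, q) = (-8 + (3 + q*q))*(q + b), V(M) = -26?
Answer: 234910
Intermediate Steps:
W(b, q) = (-5 + q²)*(b + q) (W(b, q) = (-8 + (3 + q²))*(b + q) = (-5 + q²)*(b + q))
W(-53, -15 + 1*3)*V(47) = ((-15 + 1*3)³ - 5*(-53) - 5*(-15 + 1*3) - 53*(-15 + 1*3)²)*(-26) = ((-15 + 3)³ + 265 - 5*(-15 + 3) - 53*(-15 + 3)²)*(-26) = ((-12)³ + 265 - 5*(-12) - 53*(-12)²)*(-26) = (-1728 + 265 + 60 - 53*144)*(-26) = (-1728 + 265 + 60 - 7632)*(-26) = -9035*(-26) = 234910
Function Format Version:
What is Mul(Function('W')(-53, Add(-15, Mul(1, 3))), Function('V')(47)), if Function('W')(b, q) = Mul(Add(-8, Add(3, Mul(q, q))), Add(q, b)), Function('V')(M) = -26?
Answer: 234910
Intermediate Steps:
Function('W')(b, q) = Mul(Add(-5, Pow(q, 2)), Add(b, q)) (Function('W')(b, q) = Mul(Add(-8, Add(3, Pow(q, 2))), Add(b, q)) = Mul(Add(-5, Pow(q, 2)), Add(b, q)))
Mul(Function('W')(-53, Add(-15, Mul(1, 3))), Function('V')(47)) = Mul(Add(Pow(Add(-15, Mul(1, 3)), 3), Mul(-5, -53), Mul(-5, Add(-15, Mul(1, 3))), Mul(-53, Pow(Add(-15, Mul(1, 3)), 2))), -26) = Mul(Add(Pow(Add(-15, 3), 3), 265, Mul(-5, Add(-15, 3)), Mul(-53, Pow(Add(-15, 3), 2))), -26) = Mul(Add(Pow(-12, 3), 265, Mul(-5, -12), Mul(-53, Pow(-12, 2))), -26) = Mul(Add(-1728, 265, 60, Mul(-53, 144)), -26) = Mul(Add(-1728, 265, 60, -7632), -26) = Mul(-9035, -26) = 234910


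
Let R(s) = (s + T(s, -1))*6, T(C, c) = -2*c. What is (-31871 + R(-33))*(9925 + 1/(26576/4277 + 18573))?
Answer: -25282497638003114/79463297 ≈ -3.1817e+8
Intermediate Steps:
R(s) = 12 + 6*s (R(s) = (s - 2*(-1))*6 = (s + 2)*6 = (2 + s)*6 = 12 + 6*s)
(-31871 + R(-33))*(9925 + 1/(26576/4277 + 18573)) = (-31871 + (12 + 6*(-33)))*(9925 + 1/(26576/4277 + 18573)) = (-31871 + (12 - 198))*(9925 + 1/(26576*(1/4277) + 18573)) = (-31871 - 186)*(9925 + 1/(26576/4277 + 18573)) = -32057*(9925 + 1/(79463297/4277)) = -32057*(9925 + 4277/79463297) = -32057*788673227002/79463297 = -25282497638003114/79463297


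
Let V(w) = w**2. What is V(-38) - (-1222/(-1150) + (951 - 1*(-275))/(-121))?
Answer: 101097319/69575 ≈ 1453.1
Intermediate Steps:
V(-38) - (-1222/(-1150) + (951 - 1*(-275))/(-121)) = (-38)**2 - (-1222/(-1150) + (951 - 1*(-275))/(-121)) = 1444 - (-1222*(-1/1150) + (951 + 275)*(-1/121)) = 1444 - (611/575 + 1226*(-1/121)) = 1444 - (611/575 - 1226/121) = 1444 - 1*(-631019/69575) = 1444 + 631019/69575 = 101097319/69575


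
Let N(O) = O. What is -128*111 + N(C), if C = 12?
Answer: -14196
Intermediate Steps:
-128*111 + N(C) = -128*111 + 12 = -14208 + 12 = -14196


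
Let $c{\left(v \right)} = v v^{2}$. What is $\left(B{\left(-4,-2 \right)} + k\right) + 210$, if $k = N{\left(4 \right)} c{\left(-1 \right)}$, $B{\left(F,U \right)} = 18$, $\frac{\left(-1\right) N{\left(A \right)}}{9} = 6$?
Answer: $282$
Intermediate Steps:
$N{\left(A \right)} = -54$ ($N{\left(A \right)} = \left(-9\right) 6 = -54$)
$c{\left(v \right)} = v^{3}$
$k = 54$ ($k = - 54 \left(-1\right)^{3} = \left(-54\right) \left(-1\right) = 54$)
$\left(B{\left(-4,-2 \right)} + k\right) + 210 = \left(18 + 54\right) + 210 = 72 + 210 = 282$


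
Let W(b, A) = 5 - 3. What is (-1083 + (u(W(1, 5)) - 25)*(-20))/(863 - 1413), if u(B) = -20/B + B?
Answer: 423/550 ≈ 0.76909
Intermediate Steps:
W(b, A) = 2
u(B) = B - 20/B (u(B) = -20/B + B = B - 20/B)
(-1083 + (u(W(1, 5)) - 25)*(-20))/(863 - 1413) = (-1083 + ((2 - 20/2) - 25)*(-20))/(863 - 1413) = (-1083 + ((2 - 20*½) - 25)*(-20))/(-550) = (-1083 + ((2 - 10) - 25)*(-20))*(-1/550) = (-1083 + (-8 - 25)*(-20))*(-1/550) = (-1083 - 33*(-20))*(-1/550) = (-1083 + 660)*(-1/550) = -423*(-1/550) = 423/550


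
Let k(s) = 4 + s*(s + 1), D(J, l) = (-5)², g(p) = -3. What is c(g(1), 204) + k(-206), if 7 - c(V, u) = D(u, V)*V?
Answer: 42316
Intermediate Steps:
D(J, l) = 25
c(V, u) = 7 - 25*V
k(s) = 4 + s*(1 + s)
c(g(1), 204) + k(-206) = (7 - 25*(-3)) + (4 - 206 + (-206)²) = (7 + 75) + (4 - 206 + 42436) = 82 + 42234 = 42316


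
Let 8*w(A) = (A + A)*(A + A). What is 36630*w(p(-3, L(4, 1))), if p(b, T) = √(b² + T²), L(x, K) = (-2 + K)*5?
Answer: 622710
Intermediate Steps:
L(x, K) = -10 + 5*K
p(b, T) = √(T² + b²)
w(A) = A²/2 (w(A) = ((A + A)*(A + A))/8 = ((2*A)*(2*A))/8 = (4*A²)/8 = A²/2)
36630*w(p(-3, L(4, 1))) = 36630*((√((-10 + 5*1)² + (-3)²))²/2) = 36630*((√((-10 + 5)² + 9))²/2) = 36630*((√((-5)² + 9))²/2) = 36630*((√(25 + 9))²/2) = 36630*((√34)²/2) = 36630*((½)*34) = 36630*17 = 622710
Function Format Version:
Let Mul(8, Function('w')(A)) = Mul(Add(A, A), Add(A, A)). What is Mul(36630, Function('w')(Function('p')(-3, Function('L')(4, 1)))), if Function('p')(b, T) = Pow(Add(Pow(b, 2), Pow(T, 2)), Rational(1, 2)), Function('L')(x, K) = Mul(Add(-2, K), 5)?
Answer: 622710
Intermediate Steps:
Function('L')(x, K) = Add(-10, Mul(5, K))
Function('p')(b, T) = Pow(Add(Pow(T, 2), Pow(b, 2)), Rational(1, 2))
Function('w')(A) = Mul(Rational(1, 2), Pow(A, 2)) (Function('w')(A) = Mul(Rational(1, 8), Mul(Add(A, A), Add(A, A))) = Mul(Rational(1, 8), Mul(Mul(2, A), Mul(2, A))) = Mul(Rational(1, 8), Mul(4, Pow(A, 2))) = Mul(Rational(1, 2), Pow(A, 2)))
Mul(36630, Function('w')(Function('p')(-3, Function('L')(4, 1)))) = Mul(36630, Mul(Rational(1, 2), Pow(Pow(Add(Pow(Add(-10, Mul(5, 1)), 2), Pow(-3, 2)), Rational(1, 2)), 2))) = Mul(36630, Mul(Rational(1, 2), Pow(Pow(Add(Pow(Add(-10, 5), 2), 9), Rational(1, 2)), 2))) = Mul(36630, Mul(Rational(1, 2), Pow(Pow(Add(Pow(-5, 2), 9), Rational(1, 2)), 2))) = Mul(36630, Mul(Rational(1, 2), Pow(Pow(Add(25, 9), Rational(1, 2)), 2))) = Mul(36630, Mul(Rational(1, 2), Pow(Pow(34, Rational(1, 2)), 2))) = Mul(36630, Mul(Rational(1, 2), 34)) = Mul(36630, 17) = 622710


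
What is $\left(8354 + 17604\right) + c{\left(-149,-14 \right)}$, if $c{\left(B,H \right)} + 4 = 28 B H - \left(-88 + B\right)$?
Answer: $84599$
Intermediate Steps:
$c{\left(B,H \right)} = 84 - B + 28 B H$ ($c{\left(B,H \right)} = -4 - \left(-88 + B - 28 B H\right) = -4 + \left(88 - B + 28 B H\right) = 84 - B + 28 B H$)
$\left(8354 + 17604\right) + c{\left(-149,-14 \right)} = \left(8354 + 17604\right) + \left(84 - -149 + 28 \left(-149\right) \left(-14\right)\right) = 25958 + \left(84 + 149 + 58408\right) = 25958 + 58641 = 84599$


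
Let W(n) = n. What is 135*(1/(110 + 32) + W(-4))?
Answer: -76545/142 ≈ -539.05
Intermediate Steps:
135*(1/(110 + 32) + W(-4)) = 135*(1/(110 + 32) - 4) = 135*(1/142 - 4) = 135*(-567/142) = -76545/142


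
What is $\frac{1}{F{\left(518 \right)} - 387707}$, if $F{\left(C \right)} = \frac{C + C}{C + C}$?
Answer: $- \frac{1}{387706} \approx -2.5793 \cdot 10^{-6}$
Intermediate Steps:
$F{\left(C \right)} = 1$ ($F{\left(C \right)} = \frac{2 C}{2 C} = 2 C \frac{1}{2 C} = 1$)
$\frac{1}{F{\left(518 \right)} - 387707} = \frac{1}{1 - 387707} = \frac{1}{-387706} = - \frac{1}{387706}$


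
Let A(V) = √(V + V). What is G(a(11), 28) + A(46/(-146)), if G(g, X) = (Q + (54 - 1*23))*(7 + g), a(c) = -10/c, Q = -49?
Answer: -1206/11 + I*√3358/73 ≈ -109.64 + 0.79381*I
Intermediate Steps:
A(V) = √2*√V (A(V) = √(2*V) = √2*√V)
G(g, X) = -126 - 18*g (G(g, X) = (-49 + (54 - 1*23))*(7 + g) = (-49 + (54 - 23))*(7 + g) = (-49 + 31)*(7 + g) = -18*(7 + g) = -126 - 18*g)
G(a(11), 28) + A(46/(-146)) = (-126 - (-180)/11) + √2*√(46/(-146)) = (-126 - (-180)/11) + √2*√(46*(-1/146)) = (-126 - 18*(-10/11)) + √2*√(-23/73) = (-126 + 180/11) + √2*(I*√1679/73) = -1206/11 + I*√3358/73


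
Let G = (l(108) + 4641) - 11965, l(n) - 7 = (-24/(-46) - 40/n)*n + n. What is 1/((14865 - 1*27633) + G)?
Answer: -23/459095 ≈ -5.0099e-5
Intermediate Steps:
l(n) = 7 + n + n*(12/23 - 40/n) (l(n) = 7 + ((-24/(-46) - 40/n)*n + n) = 7 + ((-24*(-1/46) - 40/n)*n + n) = 7 + ((12/23 - 40/n)*n + n) = 7 + (n*(12/23 - 40/n) + n) = 7 + (n + n*(12/23 - 40/n)) = 7 + n + n*(12/23 - 40/n))
G = -165431/23 (G = ((-33 + (35/23)*108) + 4641) - 11965 = ((-33 + 3780/23) + 4641) - 11965 = (3021/23 + 4641) - 11965 = 109764/23 - 11965 = -165431/23 ≈ -7192.6)
1/((14865 - 1*27633) + G) = 1/((14865 - 1*27633) - 165431/23) = 1/((14865 - 27633) - 165431/23) = 1/(-12768 - 165431/23) = 1/(-459095/23) = -23/459095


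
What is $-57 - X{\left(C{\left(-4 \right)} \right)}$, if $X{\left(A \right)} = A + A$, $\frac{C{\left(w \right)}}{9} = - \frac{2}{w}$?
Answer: $-66$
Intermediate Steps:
$C{\left(w \right)} = - \frac{18}{w}$ ($C{\left(w \right)} = 9 \left(- \frac{2}{w}\right) = - \frac{18}{w}$)
$X{\left(A \right)} = 2 A$
$-57 - X{\left(C{\left(-4 \right)} \right)} = -57 - 2 \left(- \frac{18}{-4}\right) = -57 - 2 \left(\left(-18\right) \left(- \frac{1}{4}\right)\right) = -57 - 2 \cdot \frac{9}{2} = -57 - 9 = -66$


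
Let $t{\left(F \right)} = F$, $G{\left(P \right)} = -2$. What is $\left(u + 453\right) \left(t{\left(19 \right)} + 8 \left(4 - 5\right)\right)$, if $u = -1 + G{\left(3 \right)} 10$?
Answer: $4752$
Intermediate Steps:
$u = -21$ ($u = -1 - 20 = -21$)
$\left(u + 453\right) \left(t{\left(19 \right)} + 8 \left(4 - 5\right)\right) = \left(-21 + 453\right) \left(19 + 8 \left(4 - 5\right)\right) = 432 \left(19 + 8 \left(-1\right)\right) = 432 \left(19 - 8\right) = 432 \cdot 11 = 4752$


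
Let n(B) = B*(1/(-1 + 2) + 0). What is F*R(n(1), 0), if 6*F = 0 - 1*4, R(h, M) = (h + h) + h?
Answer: -2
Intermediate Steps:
n(B) = B (n(B) = B*(1/1 + 0) = B*(1 + 0) = B*1 = B)
R(h, M) = 3*h (R(h, M) = 2*h + h = 3*h)
F = -2/3 (F = (0 - 1*4)/6 = (0 - 4)/6 = (1/6)*(-4) = -2/3 ≈ -0.66667)
F*R(n(1), 0) = -2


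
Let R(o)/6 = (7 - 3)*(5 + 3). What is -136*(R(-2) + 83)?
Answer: -37400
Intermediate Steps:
R(o) = 192 (R(o) = 6*((7 - 3)*(5 + 3)) = 6*(4*8) = 6*32 = 192)
-136*(R(-2) + 83) = -136*(192 + 83) = -136*275 = -37400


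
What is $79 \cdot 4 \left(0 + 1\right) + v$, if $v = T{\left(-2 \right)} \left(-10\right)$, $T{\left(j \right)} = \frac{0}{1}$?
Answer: $316$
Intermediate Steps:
$T{\left(j \right)} = 0$ ($T{\left(j \right)} = 0 \cdot 1 = 0$)
$v = 0$ ($v = 0 \left(-10\right) = 0$)
$79 \cdot 4 \left(0 + 1\right) + v = 79 \cdot 4 \left(0 + 1\right) + 0 = 79 \cdot 4 \cdot 1 + 0 = 79 \cdot 4 + 0 = 316 + 0 = 316$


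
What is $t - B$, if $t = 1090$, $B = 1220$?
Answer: $-130$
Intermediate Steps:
$t - B = 1090 - 1220 = -130$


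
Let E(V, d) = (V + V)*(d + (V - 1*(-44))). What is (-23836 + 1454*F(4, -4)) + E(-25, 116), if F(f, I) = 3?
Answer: -26224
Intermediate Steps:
E(V, d) = 2*V*(44 + V + d) (E(V, d) = (2*V)*(d + (V + 44)) = (2*V)*(d + (44 + V)) = (2*V)*(44 + V + d) = 2*V*(44 + V + d))
(-23836 + 1454*F(4, -4)) + E(-25, 116) = (-23836 + 1454*3) + 2*(-25)*(44 - 25 + 116) = (-23836 + 4362) + 2*(-25)*135 = -19474 - 6750 = -26224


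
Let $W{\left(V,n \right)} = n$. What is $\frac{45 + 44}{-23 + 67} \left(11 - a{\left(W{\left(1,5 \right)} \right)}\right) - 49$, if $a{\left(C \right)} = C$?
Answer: $- \frac{811}{22} \approx -36.864$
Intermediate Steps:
$\frac{45 + 44}{-23 + 67} \left(11 - a{\left(W{\left(1,5 \right)} \right)}\right) - 49 = \frac{45 + 44}{-23 + 67} \left(11 - 5\right) - 49 = \frac{89}{44} \left(11 - 5\right) - 49 = 89 \cdot \frac{1}{44} \cdot 6 - 49 = \frac{89}{44} \cdot 6 - 49 = \frac{267}{22} - 49 = - \frac{811}{22}$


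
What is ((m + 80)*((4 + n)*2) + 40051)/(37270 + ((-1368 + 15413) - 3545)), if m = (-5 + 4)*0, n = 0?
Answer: 40691/47770 ≈ 0.85181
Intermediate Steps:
m = 0 (m = -1*0 = 0)
((m + 80)*((4 + n)*2) + 40051)/(37270 + ((-1368 + 15413) - 3545)) = ((0 + 80)*((4 + 0)*2) + 40051)/(37270 + ((-1368 + 15413) - 3545)) = (80*(4*2) + 40051)/(37270 + (14045 - 3545)) = (80*8 + 40051)/(37270 + 10500) = (640 + 40051)/47770 = 40691*(1/47770) = 40691/47770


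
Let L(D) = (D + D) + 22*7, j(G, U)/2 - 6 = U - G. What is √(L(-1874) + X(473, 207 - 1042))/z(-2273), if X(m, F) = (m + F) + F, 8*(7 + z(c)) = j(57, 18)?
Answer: -4*I*√4791/61 ≈ -4.5388*I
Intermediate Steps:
j(G, U) = 12 - 2*G + 2*U (j(G, U) = 12 + 2*(U - G) = 12 + (-2*G + 2*U) = 12 - 2*G + 2*U)
L(D) = 154 + 2*D (L(D) = 2*D + 154 = 154 + 2*D)
z(c) = -61/4 (z(c) = -7 + (12 - 2*57 + 2*18)/8 = -7 + (12 - 114 + 36)/8 = -7 + (⅛)*(-66) = -7 - 33/4 = -61/4)
X(m, F) = m + 2*F (X(m, F) = (F + m) + F = m + 2*F)
√(L(-1874) + X(473, 207 - 1042))/z(-2273) = √((154 + 2*(-1874)) + (473 + 2*(207 - 1042)))/(-61/4) = √((154 - 3748) + (473 + 2*(-835)))*(-4/61) = √(-3594 + (473 - 1670))*(-4/61) = √(-3594 - 1197)*(-4/61) = √(-4791)*(-4/61) = (I*√4791)*(-4/61) = -4*I*√4791/61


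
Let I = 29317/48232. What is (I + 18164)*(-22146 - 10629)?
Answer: -28714681087875/48232 ≈ -5.9535e+8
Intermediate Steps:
I = 29317/48232 (I = 29317*(1/48232) = 29317/48232 ≈ 0.60783)
(I + 18164)*(-22146 - 10629) = (29317/48232 + 18164)*(-22146 - 10629) = (876115365/48232)*(-32775) = -28714681087875/48232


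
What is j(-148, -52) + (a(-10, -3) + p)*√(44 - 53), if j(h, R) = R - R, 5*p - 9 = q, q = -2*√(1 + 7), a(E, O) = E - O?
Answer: 6*I*(-13 - 2*√2)/5 ≈ -18.994*I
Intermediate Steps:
q = -4*√2 ≈ -5.6569
p = 9/5 - 4*√2/5 (p = 9/5 + (-4*√2)/5 = 9/5 - 4*√2/5 ≈ 0.66863)
j(h, R) = 0
j(-148, -52) + (a(-10, -3) + p)*√(44 - 53) = 0 + ((-10 - 1*(-3)) + (9/5 - 4*√2/5))*√(44 - 53) = 0 + ((-10 + 3) + (9/5 - 4*√2/5))*√(-9) = 0 + (-7 + (9/5 - 4*√2/5))*(3*I) = 0 + (-26/5 - 4*√2/5)*(3*I) = 0 + 3*I*(-26/5 - 4*√2/5) = 3*I*(-26/5 - 4*√2/5)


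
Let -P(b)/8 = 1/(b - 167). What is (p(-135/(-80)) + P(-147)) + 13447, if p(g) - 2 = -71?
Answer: 2100350/157 ≈ 13378.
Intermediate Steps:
p(g) = -69 (p(g) = 2 - 71 = -69)
P(b) = -8/(-167 + b) (P(b) = -8/(b - 167) = -8/(-167 + b))
(p(-135/(-80)) + P(-147)) + 13447 = (-69 - 8/(-167 - 147)) + 13447 = (-69 - 8/(-314)) + 13447 = (-69 - 8*(-1/314)) + 13447 = (-69 + 4/157) + 13447 = -10829/157 + 13447 = 2100350/157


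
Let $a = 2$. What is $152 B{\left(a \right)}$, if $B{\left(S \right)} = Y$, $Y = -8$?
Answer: $-1216$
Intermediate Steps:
$B{\left(S \right)} = -8$
$152 B{\left(a \right)} = 152 \left(-8\right) = -1216$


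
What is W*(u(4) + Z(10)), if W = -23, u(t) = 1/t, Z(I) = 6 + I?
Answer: -1495/4 ≈ -373.75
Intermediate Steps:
W*(u(4) + Z(10)) = -23*(1/4 + (6 + 10)) = -23*(¼ + 16) = -23*65/4 = -1495/4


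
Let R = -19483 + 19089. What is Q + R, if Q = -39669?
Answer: -40063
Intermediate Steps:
R = -394
Q + R = -39669 - 394 = -40063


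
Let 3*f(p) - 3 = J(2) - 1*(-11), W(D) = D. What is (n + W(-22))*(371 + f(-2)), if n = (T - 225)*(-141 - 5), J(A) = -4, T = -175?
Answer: 65558494/3 ≈ 2.1853e+7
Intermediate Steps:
n = 58400 (n = (-175 - 225)*(-141 - 5) = -400*(-146) = 58400)
f(p) = 10/3 (f(p) = 1 + (-4 - 1*(-11))/3 = 1 + (-4 + 11)/3 = 1 + (1/3)*7 = 1 + 7/3 = 10/3)
(n + W(-22))*(371 + f(-2)) = (58400 - 22)*(371 + 10/3) = 58378*(1123/3) = 65558494/3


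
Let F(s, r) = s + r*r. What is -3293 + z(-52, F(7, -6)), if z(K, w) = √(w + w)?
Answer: -3293 + √86 ≈ -3283.7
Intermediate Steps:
F(s, r) = s + r²
z(K, w) = √2*√w (z(K, w) = √(2*w) = √2*√w)
-3293 + z(-52, F(7, -6)) = -3293 + √2*√(7 + (-6)²) = -3293 + √2*√(7 + 36) = -3293 + √2*√43 = -3293 + √86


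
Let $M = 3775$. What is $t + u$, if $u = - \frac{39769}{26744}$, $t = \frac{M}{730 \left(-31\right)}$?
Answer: $- \frac{100093107}{60521672} \approx -1.6538$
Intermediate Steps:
$t = - \frac{755}{4526}$ ($t = \frac{3775}{730 \left(-31\right)} = \frac{3775}{-22630} = 3775 \left(- \frac{1}{22630}\right) = - \frac{755}{4526} \approx -0.16681$)
$u = - \frac{39769}{26744}$ ($u = \left(-39769\right) \frac{1}{26744} = - \frac{39769}{26744} \approx -1.487$)
$t + u = - \frac{755}{4526} - \frac{39769}{26744} = - \frac{100093107}{60521672}$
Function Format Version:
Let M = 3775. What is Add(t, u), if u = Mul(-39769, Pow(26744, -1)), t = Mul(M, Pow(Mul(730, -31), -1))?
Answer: Rational(-100093107, 60521672) ≈ -1.6538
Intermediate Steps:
t = Rational(-755, 4526) (t = Mul(3775, Pow(Mul(730, -31), -1)) = Mul(3775, Pow(-22630, -1)) = Mul(3775, Rational(-1, 22630)) = Rational(-755, 4526) ≈ -0.16681)
u = Rational(-39769, 26744) (u = Mul(-39769, Rational(1, 26744)) = Rational(-39769, 26744) ≈ -1.4870)
Add(t, u) = Add(Rational(-755, 4526), Rational(-39769, 26744)) = Rational(-100093107, 60521672)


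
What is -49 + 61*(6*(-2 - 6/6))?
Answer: -1147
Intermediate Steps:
-49 + 61*(6*(-2 - 6/6)) = -49 + 61*(6*(-2 - 6*1/6)) = -49 + 61*(6*(-2 - 1)) = -49 + 61*(6*(-3)) = -49 + 61*(-18) = -49 - 1098 = -1147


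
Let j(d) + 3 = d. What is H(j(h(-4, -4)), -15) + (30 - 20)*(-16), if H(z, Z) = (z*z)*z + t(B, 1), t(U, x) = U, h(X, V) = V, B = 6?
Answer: -497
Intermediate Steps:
j(d) = -3 + d
H(z, Z) = 6 + z³ (H(z, Z) = (z*z)*z + 6 = z²*z + 6 = z³ + 6 = 6 + z³)
H(j(h(-4, -4)), -15) + (30 - 20)*(-16) = (6 + (-3 - 4)³) + (30 - 20)*(-16) = (6 + (-7)³) + 10*(-16) = (6 - 343) - 160 = -337 - 160 = -497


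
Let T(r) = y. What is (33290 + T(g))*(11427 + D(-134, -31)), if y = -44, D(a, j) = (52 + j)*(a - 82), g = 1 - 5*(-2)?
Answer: 229098186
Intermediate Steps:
g = 11 (g = 1 + 10 = 11)
D(a, j) = (-82 + a)*(52 + j) (D(a, j) = (52 + j)*(-82 + a) = (-82 + a)*(52 + j))
T(r) = -44
(33290 + T(g))*(11427 + D(-134, -31)) = (33290 - 44)*(11427 + (-4264 - 82*(-31) + 52*(-134) - 134*(-31))) = 33246*(11427 + (-4264 + 2542 - 6968 + 4154)) = 33246*(11427 - 4536) = 33246*6891 = 229098186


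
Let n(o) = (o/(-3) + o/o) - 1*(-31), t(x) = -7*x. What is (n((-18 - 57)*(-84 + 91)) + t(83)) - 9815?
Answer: -10189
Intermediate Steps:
n(o) = 32 - o/3 (n(o) = (o*(-1/3) + 1) + 31 = (-o/3 + 1) + 31 = (1 - o/3) + 31 = 32 - o/3)
(n((-18 - 57)*(-84 + 91)) + t(83)) - 9815 = ((32 - (-18 - 57)*(-84 + 91)/3) - 7*83) - 9815 = ((32 - (-25)*7) - 581) - 9815 = ((32 - 1/3*(-525)) - 581) - 9815 = ((32 + 175) - 581) - 9815 = (207 - 581) - 9815 = -374 - 9815 = -10189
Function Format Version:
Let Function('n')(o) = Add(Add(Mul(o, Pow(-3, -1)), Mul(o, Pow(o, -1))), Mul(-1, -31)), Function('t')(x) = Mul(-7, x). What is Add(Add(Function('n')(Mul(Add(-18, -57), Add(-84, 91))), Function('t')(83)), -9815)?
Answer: -10189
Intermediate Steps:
Function('n')(o) = Add(32, Mul(Rational(-1, 3), o)) (Function('n')(o) = Add(Add(Mul(o, Rational(-1, 3)), 1), 31) = Add(Add(Mul(Rational(-1, 3), o), 1), 31) = Add(Add(1, Mul(Rational(-1, 3), o)), 31) = Add(32, Mul(Rational(-1, 3), o)))
Add(Add(Function('n')(Mul(Add(-18, -57), Add(-84, 91))), Function('t')(83)), -9815) = Add(Add(Add(32, Mul(Rational(-1, 3), Mul(Add(-18, -57), Add(-84, 91)))), Mul(-7, 83)), -9815) = Add(Add(Add(32, Mul(Rational(-1, 3), Mul(-75, 7))), -581), -9815) = Add(Add(Add(32, Mul(Rational(-1, 3), -525)), -581), -9815) = Add(Add(Add(32, 175), -581), -9815) = Add(Add(207, -581), -9815) = Add(-374, -9815) = -10189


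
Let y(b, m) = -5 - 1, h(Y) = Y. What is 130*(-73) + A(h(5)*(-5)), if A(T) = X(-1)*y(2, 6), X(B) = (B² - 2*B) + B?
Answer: -9502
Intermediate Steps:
y(b, m) = -6
X(B) = B² - B
A(T) = -12 (A(T) = -(-1 - 1)*(-6) = -1*(-2)*(-6) = 2*(-6) = -12)
130*(-73) + A(h(5)*(-5)) = 130*(-73) - 12 = -9490 - 12 = -9502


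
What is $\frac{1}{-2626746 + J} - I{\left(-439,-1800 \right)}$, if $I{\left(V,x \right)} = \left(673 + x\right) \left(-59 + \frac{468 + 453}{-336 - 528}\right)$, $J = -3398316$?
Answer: $- \frac{19577407679269}{289202976} \approx -67694.0$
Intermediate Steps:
$I{\left(V,x \right)} = - \frac{11642227}{288} - \frac{17299 x}{288}$ ($I{\left(V,x \right)} = \left(673 + x\right) \left(-59 + \frac{921}{-864}\right) = \left(673 + x\right) \left(-59 + 921 \left(- \frac{1}{864}\right)\right) = \left(673 + x\right) \left(-59 - \frac{307}{288}\right) = \left(673 + x\right) \left(- \frac{17299}{288}\right) = - \frac{11642227}{288} - \frac{17299 x}{288}$)
$\frac{1}{-2626746 + J} - I{\left(-439,-1800 \right)} = \frac{1}{-2626746 - 3398316} - \left(- \frac{11642227}{288} - - \frac{432475}{4}\right) = \frac{1}{-6025062} - \left(- \frac{11642227}{288} + \frac{432475}{4}\right) = - \frac{1}{6025062} - \frac{19495973}{288} = - \frac{19577407679269}{289202976}$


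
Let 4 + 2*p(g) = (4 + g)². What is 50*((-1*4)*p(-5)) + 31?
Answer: 331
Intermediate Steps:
p(g) = -2 + (4 + g)²/2
50*((-1*4)*p(-5)) + 31 = 50*((-1*4)*(-2 + (4 - 5)²/2)) + 31 = 50*(-4*(-2 + (½)*(-1)²)) + 31 = 50*(-4*(-2 + (½)*1)) + 31 = 50*(-4*(-2 + ½)) + 31 = 50*(-4*(-3/2)) + 31 = 50*6 + 31 = 300 + 31 = 331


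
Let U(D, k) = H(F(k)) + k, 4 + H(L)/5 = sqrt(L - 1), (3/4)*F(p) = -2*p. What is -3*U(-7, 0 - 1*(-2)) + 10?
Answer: 64 - 5*I*sqrt(57) ≈ 64.0 - 37.749*I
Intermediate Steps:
F(p) = -8*p/3 (F(p) = 4*(-2*p)/3 = -8*p/3)
H(L) = -20 + 5*sqrt(-1 + L) (H(L) = -20 + 5*sqrt(L - 1) = -20 + 5*sqrt(-1 + L))
U(D, k) = -20 + k + 5*sqrt(-1 - 8*k/3) (U(D, k) = (-20 + 5*sqrt(-1 - 8*k/3)) + k = -20 + k + 5*sqrt(-1 - 8*k/3))
-3*U(-7, 0 - 1*(-2)) + 10 = -3*(-20 + (0 - 1*(-2)) + 5*sqrt(-9 - 24*(0 - 1*(-2)))/3) + 10 = -3*(-20 + (0 + 2) + 5*sqrt(-9 - 24*(0 + 2))/3) + 10 = -3*(-20 + 2 + 5*sqrt(-9 - 24*2)/3) + 10 = -3*(-20 + 2 + 5*sqrt(-9 - 48)/3) + 10 = -3*(-20 + 2 + 5*sqrt(-57)/3) + 10 = -3*(-20 + 2 + 5*(I*sqrt(57))/3) + 10 = -3*(-20 + 2 + 5*I*sqrt(57)/3) + 10 = -3*(-18 + 5*I*sqrt(57)/3) + 10 = (54 - 5*I*sqrt(57)) + 10 = 64 - 5*I*sqrt(57)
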